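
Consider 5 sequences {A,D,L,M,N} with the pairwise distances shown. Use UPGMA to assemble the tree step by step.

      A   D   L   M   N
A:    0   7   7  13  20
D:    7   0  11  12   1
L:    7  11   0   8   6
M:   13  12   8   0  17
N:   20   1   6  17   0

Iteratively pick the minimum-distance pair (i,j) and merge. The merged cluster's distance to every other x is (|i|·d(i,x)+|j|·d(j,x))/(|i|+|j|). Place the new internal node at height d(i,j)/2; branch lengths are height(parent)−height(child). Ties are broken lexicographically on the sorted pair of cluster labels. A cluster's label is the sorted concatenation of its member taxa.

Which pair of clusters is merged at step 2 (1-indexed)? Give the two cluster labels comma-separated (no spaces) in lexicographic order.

A,L

1. join D+N (d=1) ⇒ DN; edges |D|=1/2, |N|=1/2
  updated: d(A,DN)=27/2, d(DN,L)=17/2, d(DN,M)=29/2
2. join A+L (d=7) ⇒ AL; edges |A|=7/2, |L|=7/2
  updated: d(AL,DN)=11, d(AL,M)=21/2
3. join AL+M (d=21/2) ⇒ ALM; edges |AL|=7/4, |M|=21/4
  updated: d(ALM,DN)=73/6
4. join ALM+DN (d=73/6) ⇒ ADLMN; edges |ALM|=5/6, |DN|=67/12
final tree: (((A:7/2,L:7/2):7/4,M:21/4):5/6,(D:1/2,N:1/2):67/12)
total length: 257/12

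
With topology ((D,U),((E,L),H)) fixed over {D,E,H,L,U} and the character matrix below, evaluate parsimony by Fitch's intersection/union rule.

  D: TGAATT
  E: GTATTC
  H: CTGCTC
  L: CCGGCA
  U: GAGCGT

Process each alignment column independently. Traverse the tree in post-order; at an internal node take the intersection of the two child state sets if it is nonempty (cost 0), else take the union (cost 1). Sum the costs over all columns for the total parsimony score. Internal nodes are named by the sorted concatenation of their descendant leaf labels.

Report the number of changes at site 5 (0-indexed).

site 0, node DU: D={T} ∪ U={G} → {G,T} (+1)
site 0, node EL: E={G} ∪ L={C} → {C,G} (+1)
site 0, node EHL: EL={C,G} ∩ H={C} → {C} (+0)
site 0, node DEHLU: DU={G,T} ∪ EHL={C} → {C,G,T} (+1)
site 1, node DU: D={G} ∪ U={A} → {A,G} (+1)
site 1, node EL: E={T} ∪ L={C} → {C,T} (+1)
site 1, node EHL: EL={C,T} ∩ H={T} → {T} (+0)
site 1, node DEHLU: DU={A,G} ∪ EHL={T} → {A,G,T} (+1)
site 2, node DU: D={A} ∪ U={G} → {A,G} (+1)
site 2, node EL: E={A} ∪ L={G} → {A,G} (+1)
site 2, node EHL: EL={A,G} ∩ H={G} → {G} (+0)
site 2, node DEHLU: DU={A,G} ∩ EHL={G} → {G} (+0)
site 3, node DU: D={A} ∪ U={C} → {A,C} (+1)
site 3, node EL: E={T} ∪ L={G} → {G,T} (+1)
site 3, node EHL: EL={G,T} ∪ H={C} → {C,G,T} (+1)
site 3, node DEHLU: DU={A,C} ∩ EHL={C,G,T} → {C} (+0)
site 4, node DU: D={T} ∪ U={G} → {G,T} (+1)
site 4, node EL: E={T} ∪ L={C} → {C,T} (+1)
site 4, node EHL: EL={C,T} ∩ H={T} → {T} (+0)
site 4, node DEHLU: DU={G,T} ∩ EHL={T} → {T} (+0)
site 5, node DU: D={T} ∩ U={T} → {T} (+0)
site 5, node EL: E={C} ∪ L={A} → {A,C} (+1)
site 5, node EHL: EL={A,C} ∩ H={C} → {C} (+0)
site 5, node DEHLU: DU={T} ∪ EHL={C} → {C,T} (+1)
per-site changes: [3, 3, 2, 3, 2, 2]; total = 15

2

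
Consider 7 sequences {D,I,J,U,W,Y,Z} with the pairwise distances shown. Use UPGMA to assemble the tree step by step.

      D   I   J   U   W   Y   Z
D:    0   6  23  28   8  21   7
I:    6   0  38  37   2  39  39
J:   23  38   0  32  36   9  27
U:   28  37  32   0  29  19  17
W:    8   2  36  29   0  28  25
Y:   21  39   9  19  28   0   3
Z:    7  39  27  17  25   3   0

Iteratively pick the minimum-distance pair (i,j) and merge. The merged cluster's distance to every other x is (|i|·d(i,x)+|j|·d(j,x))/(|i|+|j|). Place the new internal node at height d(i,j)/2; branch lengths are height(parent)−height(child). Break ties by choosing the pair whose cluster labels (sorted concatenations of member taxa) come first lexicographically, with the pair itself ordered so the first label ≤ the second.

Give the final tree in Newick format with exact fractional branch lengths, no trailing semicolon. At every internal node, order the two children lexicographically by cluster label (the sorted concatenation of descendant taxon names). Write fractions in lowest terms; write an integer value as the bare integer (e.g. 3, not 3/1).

((D:7/2,(I:1,W:1):5/2):133/12,((J:9,(Y:3/2,Z:3/2):15/2):7/3,U:34/3):13/4)

step 1: merge (I,W) at d=2; branch lengths I→1, W→1; new cluster IW
  updated: d(D,IW)=7, d(IW,J)=37, d(IW,U)=33, d(IW,Y)=67/2, d(IW,Z)=32
step 2: merge (Y,Z) at d=3; branch lengths Y→3/2, Z→3/2; new cluster YZ
  updated: d(D,YZ)=14, d(IW,YZ)=131/4, d(J,YZ)=18, d(U,YZ)=18
step 3: merge (D,IW) at d=7; branch lengths D→7/2, IW→5/2; new cluster DIW
  updated: d(DIW,J)=97/3, d(DIW,U)=94/3, d(DIW,YZ)=53/2
step 4: merge (J,YZ) at d=18; branch lengths J→9, YZ→15/2; new cluster JYZ
  updated: d(DIW,JYZ)=256/9, d(JYZ,U)=68/3
step 5: merge (JYZ,U) at d=68/3; branch lengths JYZ→7/3, U→34/3; new cluster JUYZ
  updated: d(DIW,JUYZ)=175/6
step 6: merge (DIW,JUYZ) at d=175/6; branch lengths DIW→133/12, JUYZ→13/4; new cluster DIJUWYZ
final tree: ((D:7/2,(I:1,W:1):5/2):133/12,((J:9,(Y:3/2,Z:3/2):15/2):7/3,U:34/3):13/4)
total length: 111/2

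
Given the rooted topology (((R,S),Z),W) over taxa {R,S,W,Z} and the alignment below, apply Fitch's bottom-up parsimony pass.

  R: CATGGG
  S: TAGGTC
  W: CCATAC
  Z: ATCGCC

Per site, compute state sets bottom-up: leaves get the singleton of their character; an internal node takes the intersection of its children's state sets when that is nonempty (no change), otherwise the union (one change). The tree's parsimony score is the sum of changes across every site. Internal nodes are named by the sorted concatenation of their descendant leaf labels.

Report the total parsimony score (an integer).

[col 0] RS: children R:{C}, S:{T} ∪→ {C,T}; cost 1
[col 0] RSZ: children RS:{C,T}, Z:{A} ∪→ {A,C,T}; cost 1
[col 0] RSWZ: children RSZ:{A,C,T}, W:{C} ∩→ {C}; cost 0
[col 1] RS: children R:{A}, S:{A} ∩→ {A}; cost 0
[col 1] RSZ: children RS:{A}, Z:{T} ∪→ {A,T}; cost 1
[col 1] RSWZ: children RSZ:{A,T}, W:{C} ∪→ {A,C,T}; cost 1
[col 2] RS: children R:{T}, S:{G} ∪→ {G,T}; cost 1
[col 2] RSZ: children RS:{G,T}, Z:{C} ∪→ {C,G,T}; cost 1
[col 2] RSWZ: children RSZ:{C,G,T}, W:{A} ∪→ {A,C,G,T}; cost 1
[col 3] RS: children R:{G}, S:{G} ∩→ {G}; cost 0
[col 3] RSZ: children RS:{G}, Z:{G} ∩→ {G}; cost 0
[col 3] RSWZ: children RSZ:{G}, W:{T} ∪→ {G,T}; cost 1
[col 4] RS: children R:{G}, S:{T} ∪→ {G,T}; cost 1
[col 4] RSZ: children RS:{G,T}, Z:{C} ∪→ {C,G,T}; cost 1
[col 4] RSWZ: children RSZ:{C,G,T}, W:{A} ∪→ {A,C,G,T}; cost 1
[col 5] RS: children R:{G}, S:{C} ∪→ {C,G}; cost 1
[col 5] RSZ: children RS:{C,G}, Z:{C} ∩→ {C}; cost 0
[col 5] RSWZ: children RSZ:{C}, W:{C} ∩→ {C}; cost 0
per-site changes: [2, 2, 3, 1, 3, 1]; total = 12

12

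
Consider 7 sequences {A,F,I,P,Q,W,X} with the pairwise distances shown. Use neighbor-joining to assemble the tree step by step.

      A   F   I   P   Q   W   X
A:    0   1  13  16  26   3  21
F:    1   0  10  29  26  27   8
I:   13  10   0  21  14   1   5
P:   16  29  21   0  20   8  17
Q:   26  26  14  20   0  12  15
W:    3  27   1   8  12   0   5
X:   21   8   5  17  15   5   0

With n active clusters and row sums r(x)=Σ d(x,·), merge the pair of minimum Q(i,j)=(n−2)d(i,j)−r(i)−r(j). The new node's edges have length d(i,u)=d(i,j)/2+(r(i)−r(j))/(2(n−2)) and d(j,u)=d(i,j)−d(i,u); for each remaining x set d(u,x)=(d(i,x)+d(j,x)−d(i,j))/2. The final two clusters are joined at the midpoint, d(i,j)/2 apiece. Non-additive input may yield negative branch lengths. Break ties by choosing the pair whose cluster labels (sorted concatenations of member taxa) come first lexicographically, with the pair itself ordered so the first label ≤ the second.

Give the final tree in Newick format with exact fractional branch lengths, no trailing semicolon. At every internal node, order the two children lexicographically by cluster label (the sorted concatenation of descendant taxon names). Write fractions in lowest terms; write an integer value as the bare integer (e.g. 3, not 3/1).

iteration 1: select A,F (d=1, Q=-176); attach at lengths (-8/5, 13/5); label the merged cluster AF
  updated: d(AF,I)=11, d(AF,P)=22, d(AF,Q)=51/2, d(AF,W)=29/2, d(AF,X)=14
iteration 2: select P,W (d=8, Q=-193/2); attach at lengths (159/16, -31/16); label the merged cluster PW
  updated: d(AF,PW)=57/4, d(I,PW)=7, d(PW,Q)=12, d(PW,X)=7
iteration 3: select PW,Q (d=12, Q=-283/4); attach at lengths (13/8, 83/8); label the merged cluster PQW
  updated: d(AF,PQW)=111/8, d(I,PQW)=9/2, d(PQW,X)=5
iteration 4: select AF,I (d=11, Q=-299/8); attach at lengths (323/32, 29/32); label the merged cluster AFI
  updated: d(AFI,PQW)=59/16, d(AFI,X)=4
iteration 5: select AFI,PQW (d=59/16, Q=-203/16); attach at lengths (43/32, 75/32); label the merged cluster AFIPQW
  updated: d(AFIPQW,X)=85/32
iteration 6: select AFIPQW,X (d=85/32); attach at lengths (85/64, 85/64); label the merged cluster AFIPQWX
final tree: ((((A:-8/5,F:13/5):323/32,I:29/32):43/32,((P:159/16,W:-31/16):13/8,Q:83/8):75/32):85/64,X:85/64)
total length: 1227/32

((((A:-8/5,F:13/5):323/32,I:29/32):43/32,((P:159/16,W:-31/16):13/8,Q:83/8):75/32):85/64,X:85/64)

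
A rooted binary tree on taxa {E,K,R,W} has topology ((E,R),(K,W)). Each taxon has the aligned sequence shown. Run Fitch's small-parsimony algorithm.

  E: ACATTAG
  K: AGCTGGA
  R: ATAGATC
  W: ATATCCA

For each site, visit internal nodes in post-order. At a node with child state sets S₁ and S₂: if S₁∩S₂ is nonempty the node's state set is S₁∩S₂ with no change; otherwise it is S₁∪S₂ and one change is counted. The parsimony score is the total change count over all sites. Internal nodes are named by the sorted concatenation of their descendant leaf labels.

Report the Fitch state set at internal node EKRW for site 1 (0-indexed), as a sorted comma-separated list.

site 0, node ER: E={A} ∩ R={A} → {A} (+0)
site 0, node KW: K={A} ∩ W={A} → {A} (+0)
site 0, node EKRW: ER={A} ∩ KW={A} → {A} (+0)
site 1, node ER: E={C} ∪ R={T} → {C,T} (+1)
site 1, node KW: K={G} ∪ W={T} → {G,T} (+1)
site 1, node EKRW: ER={C,T} ∩ KW={G,T} → {T} (+0)
site 2, node ER: E={A} ∩ R={A} → {A} (+0)
site 2, node KW: K={C} ∪ W={A} → {A,C} (+1)
site 2, node EKRW: ER={A} ∩ KW={A,C} → {A} (+0)
site 3, node ER: E={T} ∪ R={G} → {G,T} (+1)
site 3, node KW: K={T} ∩ W={T} → {T} (+0)
site 3, node EKRW: ER={G,T} ∩ KW={T} → {T} (+0)
site 4, node ER: E={T} ∪ R={A} → {A,T} (+1)
site 4, node KW: K={G} ∪ W={C} → {C,G} (+1)
site 4, node EKRW: ER={A,T} ∪ KW={C,G} → {A,C,G,T} (+1)
site 5, node ER: E={A} ∪ R={T} → {A,T} (+1)
site 5, node KW: K={G} ∪ W={C} → {C,G} (+1)
site 5, node EKRW: ER={A,T} ∪ KW={C,G} → {A,C,G,T} (+1)
site 6, node ER: E={G} ∪ R={C} → {C,G} (+1)
site 6, node KW: K={A} ∩ W={A} → {A} (+0)
site 6, node EKRW: ER={C,G} ∪ KW={A} → {A,C,G} (+1)
per-site changes: [0, 2, 1, 1, 3, 3, 2]; total = 12

T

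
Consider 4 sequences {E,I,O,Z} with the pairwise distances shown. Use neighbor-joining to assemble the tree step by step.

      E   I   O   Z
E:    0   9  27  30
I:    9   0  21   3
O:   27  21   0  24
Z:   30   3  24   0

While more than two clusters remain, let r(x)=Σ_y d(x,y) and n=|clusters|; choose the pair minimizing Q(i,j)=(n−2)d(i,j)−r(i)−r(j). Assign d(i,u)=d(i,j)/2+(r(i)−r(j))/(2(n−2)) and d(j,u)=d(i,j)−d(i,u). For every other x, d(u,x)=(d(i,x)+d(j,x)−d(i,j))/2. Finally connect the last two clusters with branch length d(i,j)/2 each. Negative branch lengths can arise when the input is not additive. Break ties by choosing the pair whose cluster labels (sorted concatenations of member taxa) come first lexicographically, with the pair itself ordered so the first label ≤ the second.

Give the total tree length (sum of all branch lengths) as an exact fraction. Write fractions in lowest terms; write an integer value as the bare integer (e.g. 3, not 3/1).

36

iteration 1: select E,O (d=27, Q=-84); attach at lengths (12, 15); label the merged cluster EO
  updated: d(EO,I)=3/2, d(EO,Z)=27/2
iteration 2: select EO,I (d=3/2, Q=-18); attach at lengths (6, -9/2); label the merged cluster EIO
  updated: d(EIO,Z)=15/2
iteration 3: select EIO,Z (d=15/2); attach at lengths (15/4, 15/4); label the merged cluster EIOZ
final tree: (((E:12,O:15):6,I:-9/2):15/4,Z:15/4)
total length: 36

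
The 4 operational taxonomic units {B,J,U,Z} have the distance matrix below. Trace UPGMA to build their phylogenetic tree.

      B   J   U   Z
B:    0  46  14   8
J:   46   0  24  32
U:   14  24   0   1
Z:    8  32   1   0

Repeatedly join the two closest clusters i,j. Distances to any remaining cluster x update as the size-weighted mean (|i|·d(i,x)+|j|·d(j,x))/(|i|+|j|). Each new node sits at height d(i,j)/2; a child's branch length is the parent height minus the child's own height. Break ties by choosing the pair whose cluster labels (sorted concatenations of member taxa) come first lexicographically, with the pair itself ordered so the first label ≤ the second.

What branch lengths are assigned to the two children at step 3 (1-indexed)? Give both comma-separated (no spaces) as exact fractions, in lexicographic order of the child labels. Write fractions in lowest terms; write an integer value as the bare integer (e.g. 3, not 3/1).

23/2,17

iteration 1: select U,Z (d=1); attach at lengths (1/2, 1/2); label the merged cluster UZ
  updated: d(B,UZ)=11, d(J,UZ)=28
iteration 2: select B,UZ (d=11); attach at lengths (11/2, 5); label the merged cluster BUZ
  updated: d(BUZ,J)=34
iteration 3: select BUZ,J (d=34); attach at lengths (23/2, 17); label the merged cluster BJUZ
final tree: ((B:11/2,(U:1/2,Z:1/2):5):23/2,J:17)
total length: 40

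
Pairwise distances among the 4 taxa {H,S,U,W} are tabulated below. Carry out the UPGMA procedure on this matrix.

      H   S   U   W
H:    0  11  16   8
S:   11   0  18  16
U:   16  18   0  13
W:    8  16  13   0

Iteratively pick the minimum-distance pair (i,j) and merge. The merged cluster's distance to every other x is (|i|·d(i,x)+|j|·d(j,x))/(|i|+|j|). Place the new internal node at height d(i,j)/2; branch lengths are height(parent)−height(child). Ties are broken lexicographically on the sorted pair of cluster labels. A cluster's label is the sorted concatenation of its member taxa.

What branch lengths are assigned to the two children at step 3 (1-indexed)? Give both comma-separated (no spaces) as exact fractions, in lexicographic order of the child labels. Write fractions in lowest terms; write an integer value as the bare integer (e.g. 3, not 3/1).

iteration 1: select H,W (d=8); attach at lengths (4, 4); label the merged cluster HW
  updated: d(HW,S)=27/2, d(HW,U)=29/2
iteration 2: select HW,S (d=27/2); attach at lengths (11/4, 27/4); label the merged cluster HSW
  updated: d(HSW,U)=47/3
iteration 3: select HSW,U (d=47/3); attach at lengths (13/12, 47/6); label the merged cluster HSUW
final tree: (((H:4,W:4):11/4,S:27/4):13/12,U:47/6)
total length: 317/12

13/12,47/6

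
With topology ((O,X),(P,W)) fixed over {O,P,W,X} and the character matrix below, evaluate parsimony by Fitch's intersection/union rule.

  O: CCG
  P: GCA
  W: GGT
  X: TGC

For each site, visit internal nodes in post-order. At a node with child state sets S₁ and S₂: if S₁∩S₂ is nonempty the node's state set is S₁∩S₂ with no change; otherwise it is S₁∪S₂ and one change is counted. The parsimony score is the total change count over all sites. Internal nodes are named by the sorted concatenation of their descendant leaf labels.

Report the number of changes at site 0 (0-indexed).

2

site 0, node OX: O={C} ∪ X={T} → {C,T} (+1)
site 0, node PW: P={G} ∩ W={G} → {G} (+0)
site 0, node OPWX: OX={C,T} ∪ PW={G} → {C,G,T} (+1)
site 1, node OX: O={C} ∪ X={G} → {C,G} (+1)
site 1, node PW: P={C} ∪ W={G} → {C,G} (+1)
site 1, node OPWX: OX={C,G} ∩ PW={C,G} → {C,G} (+0)
site 2, node OX: O={G} ∪ X={C} → {C,G} (+1)
site 2, node PW: P={A} ∪ W={T} → {A,T} (+1)
site 2, node OPWX: OX={C,G} ∪ PW={A,T} → {A,C,G,T} (+1)
per-site changes: [2, 2, 3]; total = 7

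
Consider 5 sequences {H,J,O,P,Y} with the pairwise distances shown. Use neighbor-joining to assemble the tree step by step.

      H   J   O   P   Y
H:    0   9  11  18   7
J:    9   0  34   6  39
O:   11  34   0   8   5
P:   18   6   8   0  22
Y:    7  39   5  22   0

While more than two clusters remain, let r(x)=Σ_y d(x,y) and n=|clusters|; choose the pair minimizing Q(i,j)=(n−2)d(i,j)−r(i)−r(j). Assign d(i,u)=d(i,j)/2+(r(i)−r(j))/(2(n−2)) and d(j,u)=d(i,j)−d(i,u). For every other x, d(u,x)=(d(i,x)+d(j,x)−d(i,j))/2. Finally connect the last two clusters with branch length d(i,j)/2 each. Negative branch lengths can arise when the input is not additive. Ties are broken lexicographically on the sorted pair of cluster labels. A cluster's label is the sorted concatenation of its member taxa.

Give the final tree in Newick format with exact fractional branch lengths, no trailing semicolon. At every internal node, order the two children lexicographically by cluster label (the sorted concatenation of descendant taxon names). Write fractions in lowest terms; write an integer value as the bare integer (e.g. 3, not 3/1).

1. join J+P (d=6, Q=-124) ⇒ JP; edges |J|=26/3, |P|=-8/3
  updated: d(H,JP)=21/2, d(JP,O)=18, d(JP,Y)=55/2
2. join H+JP (d=21/2, Q=-127/2) ⇒ HJP; edges |H|=-13/8, |JP|=97/8
  updated: d(HJP,O)=37/4, d(HJP,Y)=12
3. join HJP+O (d=37/4, Q=-105/4) ⇒ HJOP; edges |HJP|=65/8, |O|=9/8
  updated: d(HJOP,Y)=31/8
4. join HJOP+Y (d=31/8) ⇒ HJOPY; edges |HJOP|=31/16, |Y|=31/16
final tree: (((H:-13/8,(J:26/3,P:-8/3):97/8):65/8,O:9/8):31/16,Y:31/16)
total length: 237/8

(((H:-13/8,(J:26/3,P:-8/3):97/8):65/8,O:9/8):31/16,Y:31/16)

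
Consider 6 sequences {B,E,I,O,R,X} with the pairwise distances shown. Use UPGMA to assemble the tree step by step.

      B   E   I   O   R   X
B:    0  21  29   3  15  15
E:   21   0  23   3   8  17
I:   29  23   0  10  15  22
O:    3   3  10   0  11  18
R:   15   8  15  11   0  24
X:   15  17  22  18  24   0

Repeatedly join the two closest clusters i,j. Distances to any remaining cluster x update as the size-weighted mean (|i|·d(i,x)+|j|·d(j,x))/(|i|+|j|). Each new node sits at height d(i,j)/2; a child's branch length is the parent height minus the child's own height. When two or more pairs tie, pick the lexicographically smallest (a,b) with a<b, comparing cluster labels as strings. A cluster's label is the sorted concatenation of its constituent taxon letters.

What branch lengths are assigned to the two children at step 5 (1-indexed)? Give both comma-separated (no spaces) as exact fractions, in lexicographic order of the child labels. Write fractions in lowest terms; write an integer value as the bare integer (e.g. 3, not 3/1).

iteration 1: select B,O (d=3); attach at lengths (3/2, 3/2); label the merged cluster BO
  updated: d(BO,E)=12, d(BO,I)=39/2, d(BO,R)=13, d(BO,X)=33/2
iteration 2: select E,R (d=8); attach at lengths (4, 4); label the merged cluster ER
  updated: d(BO,ER)=25/2, d(ER,I)=19, d(ER,X)=41/2
iteration 3: select BO,ER (d=25/2); attach at lengths (19/4, 9/4); label the merged cluster BEOR
  updated: d(BEOR,I)=77/4, d(BEOR,X)=37/2
iteration 4: select BEOR,X (d=37/2); attach at lengths (3, 37/4); label the merged cluster BEORX
  updated: d(BEORX,I)=99/5
iteration 5: select BEORX,I (d=99/5); attach at lengths (13/20, 99/10); label the merged cluster BEIORX
final tree: ((((B:3/2,O:3/2):19/4,(E:4,R:4):9/4):3,X:37/4):13/20,I:99/10)
total length: 204/5

13/20,99/10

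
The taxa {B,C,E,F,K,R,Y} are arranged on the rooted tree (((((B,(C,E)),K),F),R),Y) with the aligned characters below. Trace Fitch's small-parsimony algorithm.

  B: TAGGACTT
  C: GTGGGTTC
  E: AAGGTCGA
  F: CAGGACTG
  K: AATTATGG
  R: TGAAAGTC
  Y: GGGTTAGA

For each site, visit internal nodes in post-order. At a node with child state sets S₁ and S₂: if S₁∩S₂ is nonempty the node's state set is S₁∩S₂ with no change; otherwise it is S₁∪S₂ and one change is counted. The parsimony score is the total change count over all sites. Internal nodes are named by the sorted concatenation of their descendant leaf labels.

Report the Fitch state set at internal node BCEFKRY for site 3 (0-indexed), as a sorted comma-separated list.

A,G,T

CE@0: {G} ∪ {A} = {A,G} (union, +1)
BCE@0: {T} ∪ {A,G} = {A,G,T} (union, +1)
BCEK@0: {A,G,T} ∩ {A} = {A} (intersection, +0)
BCEFK@0: {A} ∪ {C} = {A,C} (union, +1)
BCEFKR@0: {A,C} ∪ {T} = {A,C,T} (union, +1)
BCEFKRY@0: {A,C,T} ∪ {G} = {A,C,G,T} (union, +1)
CE@1: {T} ∪ {A} = {A,T} (union, +1)
BCE@1: {A} ∩ {A,T} = {A} (intersection, +0)
BCEK@1: {A} ∩ {A} = {A} (intersection, +0)
BCEFK@1: {A} ∩ {A} = {A} (intersection, +0)
BCEFKR@1: {A} ∪ {G} = {A,G} (union, +1)
BCEFKRY@1: {A,G} ∩ {G} = {G} (intersection, +0)
CE@2: {G} ∩ {G} = {G} (intersection, +0)
BCE@2: {G} ∩ {G} = {G} (intersection, +0)
BCEK@2: {G} ∪ {T} = {G,T} (union, +1)
BCEFK@2: {G,T} ∩ {G} = {G} (intersection, +0)
BCEFKR@2: {G} ∪ {A} = {A,G} (union, +1)
BCEFKRY@2: {A,G} ∩ {G} = {G} (intersection, +0)
CE@3: {G} ∩ {G} = {G} (intersection, +0)
BCE@3: {G} ∩ {G} = {G} (intersection, +0)
BCEK@3: {G} ∪ {T} = {G,T} (union, +1)
BCEFK@3: {G,T} ∩ {G} = {G} (intersection, +0)
BCEFKR@3: {G} ∪ {A} = {A,G} (union, +1)
BCEFKRY@3: {A,G} ∪ {T} = {A,G,T} (union, +1)
CE@4: {G} ∪ {T} = {G,T} (union, +1)
BCE@4: {A} ∪ {G,T} = {A,G,T} (union, +1)
BCEK@4: {A,G,T} ∩ {A} = {A} (intersection, +0)
BCEFK@4: {A} ∩ {A} = {A} (intersection, +0)
BCEFKR@4: {A} ∩ {A} = {A} (intersection, +0)
BCEFKRY@4: {A} ∪ {T} = {A,T} (union, +1)
CE@5: {T} ∪ {C} = {C,T} (union, +1)
BCE@5: {C} ∩ {C,T} = {C} (intersection, +0)
BCEK@5: {C} ∪ {T} = {C,T} (union, +1)
BCEFK@5: {C,T} ∩ {C} = {C} (intersection, +0)
BCEFKR@5: {C} ∪ {G} = {C,G} (union, +1)
BCEFKRY@5: {C,G} ∪ {A} = {A,C,G} (union, +1)
CE@6: {T} ∪ {G} = {G,T} (union, +1)
BCE@6: {T} ∩ {G,T} = {T} (intersection, +0)
BCEK@6: {T} ∪ {G} = {G,T} (union, +1)
BCEFK@6: {G,T} ∩ {T} = {T} (intersection, +0)
BCEFKR@6: {T} ∩ {T} = {T} (intersection, +0)
BCEFKRY@6: {T} ∪ {G} = {G,T} (union, +1)
CE@7: {C} ∪ {A} = {A,C} (union, +1)
BCE@7: {T} ∪ {A,C} = {A,C,T} (union, +1)
BCEK@7: {A,C,T} ∪ {G} = {A,C,G,T} (union, +1)
BCEFK@7: {A,C,G,T} ∩ {G} = {G} (intersection, +0)
BCEFKR@7: {G} ∪ {C} = {C,G} (union, +1)
BCEFKRY@7: {C,G} ∪ {A} = {A,C,G} (union, +1)
per-site changes: [5, 2, 2, 3, 3, 4, 3, 5]; total = 27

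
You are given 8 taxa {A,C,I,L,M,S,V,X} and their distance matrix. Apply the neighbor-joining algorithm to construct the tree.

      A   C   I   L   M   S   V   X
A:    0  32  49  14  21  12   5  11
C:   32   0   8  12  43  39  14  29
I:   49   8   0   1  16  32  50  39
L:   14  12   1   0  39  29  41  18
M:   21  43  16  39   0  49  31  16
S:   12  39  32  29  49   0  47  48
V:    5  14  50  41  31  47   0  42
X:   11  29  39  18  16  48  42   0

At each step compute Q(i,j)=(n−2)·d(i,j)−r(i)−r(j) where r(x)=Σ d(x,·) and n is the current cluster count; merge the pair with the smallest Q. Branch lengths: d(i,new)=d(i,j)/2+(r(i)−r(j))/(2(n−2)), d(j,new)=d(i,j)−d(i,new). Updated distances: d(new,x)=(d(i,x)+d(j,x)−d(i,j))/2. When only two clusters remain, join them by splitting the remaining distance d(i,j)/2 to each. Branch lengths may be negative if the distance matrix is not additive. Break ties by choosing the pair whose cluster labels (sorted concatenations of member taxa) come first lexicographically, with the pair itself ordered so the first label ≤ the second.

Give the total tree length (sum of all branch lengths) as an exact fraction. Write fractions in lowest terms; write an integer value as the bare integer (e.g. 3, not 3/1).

step 1: merge (A,V) at d=5, Q=-344; branch lengths A→-14/3, V→29/3; new cluster AV
  updated: d(AV,C)=41/2, d(AV,I)=47, d(AV,L)=25, d(AV,M)=47/2, d(AV,S)=27, d(AV,X)=24
step 2: merge (M,X) at d=16, Q=-561/2; branch lengths M→37/4, X→27/4; new cluster MX
  updated: d(AV,MX)=63/4, d(C,MX)=28, d(I,MX)=39/2, d(L,MX)=41/2, d(MX,S)=81/2
step 3: merge (AV,MX) at d=63/4, Q=-393/2; branch lengths AV→37/4, MX→13/2; new cluster AMVX
  updated: d(AMVX,C)=131/8, d(AMVX,I)=203/8, d(AMVX,L)=119/8, d(AMVX,S)=207/8
step 4: merge (AMVX,S) at d=207/8, Q=-523/4; branch lengths AMVX→137/24, S→121/6; new cluster AMSVX
  updated: d(AMSVX,C)=59/4, d(AMSVX,I)=63/4, d(AMSVX,L)=9
step 5: merge (AMSVX,C) at d=59/4, Q=-179/4; branch lengths AMSVX→137/16, C→99/16; new cluster ACMSVX
  updated: d(ACMSVX,I)=9/2, d(ACMSVX,L)=25/8
step 6: merge (ACMSVX,I) at d=9/2, Q=-69/8; branch lengths ACMSVX→53/16, I→19/16; new cluster ACIMSVX
  updated: d(ACIMSVX,L)=-3/16
step 7: merge (ACIMSVX,L) at d=-3/16; branch lengths ACIMSVX→-3/32, L→-3/32; new cluster ACILMSVX
final tree: ((((((A:-14/3,V:29/3):37/4,(M:37/4,X:27/4):13/2):137/24,S:121/6):137/16,C:99/16):53/16,I:19/16):-3/32,L:-3/32)
total length: 1307/16

1307/16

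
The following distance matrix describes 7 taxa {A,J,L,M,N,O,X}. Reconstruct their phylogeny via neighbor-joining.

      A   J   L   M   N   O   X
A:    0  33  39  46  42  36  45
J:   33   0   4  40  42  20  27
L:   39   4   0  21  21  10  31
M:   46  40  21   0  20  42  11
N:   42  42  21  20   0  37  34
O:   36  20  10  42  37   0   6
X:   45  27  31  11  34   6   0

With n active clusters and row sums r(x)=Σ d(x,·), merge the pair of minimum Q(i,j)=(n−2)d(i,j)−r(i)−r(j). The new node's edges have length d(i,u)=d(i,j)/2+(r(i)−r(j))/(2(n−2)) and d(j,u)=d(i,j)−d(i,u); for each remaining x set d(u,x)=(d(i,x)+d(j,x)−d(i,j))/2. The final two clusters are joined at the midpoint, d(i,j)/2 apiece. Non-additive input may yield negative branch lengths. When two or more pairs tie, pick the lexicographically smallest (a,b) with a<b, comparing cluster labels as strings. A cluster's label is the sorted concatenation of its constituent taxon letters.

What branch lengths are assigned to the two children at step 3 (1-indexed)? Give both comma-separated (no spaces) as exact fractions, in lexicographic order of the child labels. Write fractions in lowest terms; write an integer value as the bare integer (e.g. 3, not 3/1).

121/24,-25/24

iteration 1: select M,X (d=11, Q=-279); attach at lengths (81/10, 29/10); label the merged cluster MX
  updated: d(A,MX)=40, d(J,MX)=28, d(L,MX)=41/2, d(MX,N)=43/2, d(MX,O)=37/2
iteration 2: select MX,N (d=43/2, Q=-206); attach at lengths (51/8, 121/8); label the merged cluster MNX
  updated: d(A,MNX)=121/4, d(J,MNX)=97/4, d(L,MNX)=10, d(MNX,O)=17
iteration 3: select J,L (d=4, Q=-529/4); attach at lengths (121/24, -25/24); label the merged cluster JL
  updated: d(A,JL)=34, d(JL,MNX)=121/8, d(JL,O)=13
iteration 4: select A,MNX (d=121/4, Q=-817/8); attach at lengths (787/32, 181/32); label the merged cluster AMNX
  updated: d(AMNX,JL)=151/16, d(AMNX,O)=91/8
iteration 5: select AMNX,JL (d=151/16, Q=-541/16); attach at lengths (125/32, 177/32); label the merged cluster AJLMNX
  updated: d(AJLMNX,O)=239/32
iteration 6: select AJLMNX,O (d=239/32); attach at lengths (239/64, 239/64); label the merged cluster AJLMNOX
final tree: (((A:787/32,((M:81/10,X:29/10):51/8,N:121/8):181/32):125/32,(J:121/24,L:-25/24):177/32):239/64,O:239/64)
total length: 2677/32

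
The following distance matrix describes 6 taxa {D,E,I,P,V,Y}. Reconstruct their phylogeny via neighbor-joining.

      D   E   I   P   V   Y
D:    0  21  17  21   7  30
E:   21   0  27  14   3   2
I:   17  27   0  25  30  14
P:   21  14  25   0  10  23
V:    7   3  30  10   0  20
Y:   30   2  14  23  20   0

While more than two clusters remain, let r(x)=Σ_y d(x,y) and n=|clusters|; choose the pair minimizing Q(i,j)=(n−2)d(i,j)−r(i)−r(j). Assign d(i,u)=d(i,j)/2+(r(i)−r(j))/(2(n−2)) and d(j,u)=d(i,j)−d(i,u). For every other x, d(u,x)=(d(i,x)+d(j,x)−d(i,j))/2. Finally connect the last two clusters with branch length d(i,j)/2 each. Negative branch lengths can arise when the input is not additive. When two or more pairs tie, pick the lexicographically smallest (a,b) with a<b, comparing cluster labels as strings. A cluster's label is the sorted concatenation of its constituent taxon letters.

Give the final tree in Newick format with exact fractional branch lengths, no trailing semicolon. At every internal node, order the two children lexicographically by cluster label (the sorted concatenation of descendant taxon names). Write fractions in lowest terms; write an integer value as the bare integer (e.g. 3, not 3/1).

((((D:29/6,I:73/6):47/8,(E:-7/4,Y:15/4):61/8):11/8,P:63/8):17/16,V:17/16)

step 1: merge (E,Y) at d=2, Q=-148; branch lengths E→-7/4, Y→15/4; new cluster EY
  updated: d(D,EY)=49/2, d(EY,I)=39/2, d(EY,P)=35/2, d(EY,V)=21/2
step 2: merge (D,I) at d=17, Q=-110; branch lengths D→29/6, I→73/6; new cluster DI
  updated: d(DI,EY)=27/2, d(DI,P)=29/2, d(DI,V)=10
step 3: merge (DI,EY) at d=27/2, Q=-105/2; branch lengths DI→47/8, EY→61/8; new cluster DEIY
  updated: d(DEIY,P)=37/4, d(DEIY,V)=7/2
step 4: merge (DEIY,P) at d=37/4, Q=-91/4; branch lengths DEIY→11/8, P→63/8; new cluster DEIPY
  updated: d(DEIPY,V)=17/8
step 5: merge (DEIPY,V) at d=17/8; branch lengths DEIPY→17/16, V→17/16; new cluster DEIPVY
final tree: ((((D:29/6,I:73/6):47/8,(E:-7/4,Y:15/4):61/8):11/8,P:63/8):17/16,V:17/16)
total length: 351/8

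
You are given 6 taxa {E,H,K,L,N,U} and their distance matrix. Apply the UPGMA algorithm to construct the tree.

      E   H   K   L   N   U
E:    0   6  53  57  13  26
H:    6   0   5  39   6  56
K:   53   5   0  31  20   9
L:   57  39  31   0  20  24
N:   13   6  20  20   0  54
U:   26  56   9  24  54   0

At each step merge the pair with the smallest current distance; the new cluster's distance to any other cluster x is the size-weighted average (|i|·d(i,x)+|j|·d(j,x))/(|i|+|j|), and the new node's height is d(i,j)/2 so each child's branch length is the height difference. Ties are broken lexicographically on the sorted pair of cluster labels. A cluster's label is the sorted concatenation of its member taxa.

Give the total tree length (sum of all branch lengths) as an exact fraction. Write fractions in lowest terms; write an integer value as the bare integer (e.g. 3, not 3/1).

1. join H+K (d=5) ⇒ HK; edges |H|=5/2, |K|=5/2
  updated: d(E,HK)=59/2, d(HK,L)=35, d(HK,N)=13, d(HK,U)=65/2
2. join E+N (d=13) ⇒ EN; edges |E|=13/2, |N|=13/2
  updated: d(EN,HK)=85/4, d(EN,L)=77/2, d(EN,U)=40
3. join EN+HK (d=85/4) ⇒ EHKN; edges |EN|=33/8, |HK|=65/8
  updated: d(EHKN,L)=147/4, d(EHKN,U)=145/4
4. join L+U (d=24) ⇒ LU; edges |L|=12, |U|=12
  updated: d(EHKN,LU)=73/2
5. join EHKN+LU (d=73/2) ⇒ EHKLNU; edges |EHKN|=61/8, |LU|=25/4
final tree: (((E:13/2,N:13/2):33/8,(H:5/2,K:5/2):65/8):61/8,(L:12,U:12):25/4)
total length: 545/8

545/8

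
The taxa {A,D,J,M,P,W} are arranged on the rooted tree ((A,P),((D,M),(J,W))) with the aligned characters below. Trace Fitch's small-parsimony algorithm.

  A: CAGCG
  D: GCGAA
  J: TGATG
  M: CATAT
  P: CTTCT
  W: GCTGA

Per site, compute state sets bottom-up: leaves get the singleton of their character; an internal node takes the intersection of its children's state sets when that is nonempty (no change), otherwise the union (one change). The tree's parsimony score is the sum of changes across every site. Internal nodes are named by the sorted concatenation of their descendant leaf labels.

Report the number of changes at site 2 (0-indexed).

[col 0] AP: children A:{C}, P:{C} ∩→ {C}; cost 0
[col 0] DM: children D:{G}, M:{C} ∪→ {C,G}; cost 1
[col 0] JW: children J:{T}, W:{G} ∪→ {G,T}; cost 1
[col 0] DJMW: children DM:{C,G}, JW:{G,T} ∩→ {G}; cost 0
[col 0] ADJMPW: children AP:{C}, DJMW:{G} ∪→ {C,G}; cost 1
[col 1] AP: children A:{A}, P:{T} ∪→ {A,T}; cost 1
[col 1] DM: children D:{C}, M:{A} ∪→ {A,C}; cost 1
[col 1] JW: children J:{G}, W:{C} ∪→ {C,G}; cost 1
[col 1] DJMW: children DM:{A,C}, JW:{C,G} ∩→ {C}; cost 0
[col 1] ADJMPW: children AP:{A,T}, DJMW:{C} ∪→ {A,C,T}; cost 1
[col 2] AP: children A:{G}, P:{T} ∪→ {G,T}; cost 1
[col 2] DM: children D:{G}, M:{T} ∪→ {G,T}; cost 1
[col 2] JW: children J:{A}, W:{T} ∪→ {A,T}; cost 1
[col 2] DJMW: children DM:{G,T}, JW:{A,T} ∩→ {T}; cost 0
[col 2] ADJMPW: children AP:{G,T}, DJMW:{T} ∩→ {T}; cost 0
[col 3] AP: children A:{C}, P:{C} ∩→ {C}; cost 0
[col 3] DM: children D:{A}, M:{A} ∩→ {A}; cost 0
[col 3] JW: children J:{T}, W:{G} ∪→ {G,T}; cost 1
[col 3] DJMW: children DM:{A}, JW:{G,T} ∪→ {A,G,T}; cost 1
[col 3] ADJMPW: children AP:{C}, DJMW:{A,G,T} ∪→ {A,C,G,T}; cost 1
[col 4] AP: children A:{G}, P:{T} ∪→ {G,T}; cost 1
[col 4] DM: children D:{A}, M:{T} ∪→ {A,T}; cost 1
[col 4] JW: children J:{G}, W:{A} ∪→ {A,G}; cost 1
[col 4] DJMW: children DM:{A,T}, JW:{A,G} ∩→ {A}; cost 0
[col 4] ADJMPW: children AP:{G,T}, DJMW:{A} ∪→ {A,G,T}; cost 1
per-site changes: [3, 4, 3, 3, 4]; total = 17

3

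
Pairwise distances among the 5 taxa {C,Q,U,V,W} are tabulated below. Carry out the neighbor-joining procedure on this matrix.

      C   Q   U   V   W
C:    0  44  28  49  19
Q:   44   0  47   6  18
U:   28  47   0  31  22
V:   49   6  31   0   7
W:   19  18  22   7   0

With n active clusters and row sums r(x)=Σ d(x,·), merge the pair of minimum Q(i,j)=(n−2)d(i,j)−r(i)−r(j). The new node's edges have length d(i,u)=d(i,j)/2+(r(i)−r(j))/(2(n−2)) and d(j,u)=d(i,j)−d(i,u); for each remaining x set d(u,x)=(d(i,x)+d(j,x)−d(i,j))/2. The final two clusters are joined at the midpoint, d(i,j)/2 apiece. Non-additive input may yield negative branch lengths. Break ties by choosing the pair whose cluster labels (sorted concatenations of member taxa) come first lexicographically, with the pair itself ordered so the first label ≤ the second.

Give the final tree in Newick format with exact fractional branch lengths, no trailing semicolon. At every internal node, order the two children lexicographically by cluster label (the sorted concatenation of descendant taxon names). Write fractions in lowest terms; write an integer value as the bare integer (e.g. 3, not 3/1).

iteration 1: select Q,V (d=6, Q=-190); attach at lengths (20/3, -2/3); label the merged cluster QV
  updated: d(C,QV)=87/2, d(QV,U)=36, d(QV,W)=19/2
iteration 2: select C,U (d=28, Q=-241/2); attach at lengths (121/8, 103/8); label the merged cluster CU
  updated: d(CU,QV)=103/4, d(CU,W)=13/2
iteration 3: select CU,QV (d=103/4, Q=-167/4); attach at lengths (91/8, 115/8); label the merged cluster CQUV
  updated: d(CQUV,W)=-39/8
iteration 4: select CQUV,W (d=-39/8); attach at lengths (-39/16, -39/16); label the merged cluster CQUVW
final tree: (((C:121/8,U:103/8):91/8,(Q:20/3,V:-2/3):115/8):-39/16,W:-39/16)
total length: 439/8

(((C:121/8,U:103/8):91/8,(Q:20/3,V:-2/3):115/8):-39/16,W:-39/16)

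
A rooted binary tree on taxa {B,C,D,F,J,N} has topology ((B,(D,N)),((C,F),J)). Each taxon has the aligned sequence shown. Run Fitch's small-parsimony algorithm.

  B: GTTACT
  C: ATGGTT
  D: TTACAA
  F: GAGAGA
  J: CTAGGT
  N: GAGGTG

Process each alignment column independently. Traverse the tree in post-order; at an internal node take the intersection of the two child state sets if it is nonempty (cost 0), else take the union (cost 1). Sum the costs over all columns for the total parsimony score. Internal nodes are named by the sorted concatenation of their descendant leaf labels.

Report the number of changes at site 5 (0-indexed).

site 0, node DN: D={T} ∪ N={G} → {G,T} (+1)
site 0, node BDN: B={G} ∩ DN={G,T} → {G} (+0)
site 0, node CF: C={A} ∪ F={G} → {A,G} (+1)
site 0, node CFJ: CF={A,G} ∪ J={C} → {A,C,G} (+1)
site 0, node BCDFJN: BDN={G} ∩ CFJ={A,C,G} → {G} (+0)
site 1, node DN: D={T} ∪ N={A} → {A,T} (+1)
site 1, node BDN: B={T} ∩ DN={A,T} → {T} (+0)
site 1, node CF: C={T} ∪ F={A} → {A,T} (+1)
site 1, node CFJ: CF={A,T} ∩ J={T} → {T} (+0)
site 1, node BCDFJN: BDN={T} ∩ CFJ={T} → {T} (+0)
site 2, node DN: D={A} ∪ N={G} → {A,G} (+1)
site 2, node BDN: B={T} ∪ DN={A,G} → {A,G,T} (+1)
site 2, node CF: C={G} ∩ F={G} → {G} (+0)
site 2, node CFJ: CF={G} ∪ J={A} → {A,G} (+1)
site 2, node BCDFJN: BDN={A,G,T} ∩ CFJ={A,G} → {A,G} (+0)
site 3, node DN: D={C} ∪ N={G} → {C,G} (+1)
site 3, node BDN: B={A} ∪ DN={C,G} → {A,C,G} (+1)
site 3, node CF: C={G} ∪ F={A} → {A,G} (+1)
site 3, node CFJ: CF={A,G} ∩ J={G} → {G} (+0)
site 3, node BCDFJN: BDN={A,C,G} ∩ CFJ={G} → {G} (+0)
site 4, node DN: D={A} ∪ N={T} → {A,T} (+1)
site 4, node BDN: B={C} ∪ DN={A,T} → {A,C,T} (+1)
site 4, node CF: C={T} ∪ F={G} → {G,T} (+1)
site 4, node CFJ: CF={G,T} ∩ J={G} → {G} (+0)
site 4, node BCDFJN: BDN={A,C,T} ∪ CFJ={G} → {A,C,G,T} (+1)
site 5, node DN: D={A} ∪ N={G} → {A,G} (+1)
site 5, node BDN: B={T} ∪ DN={A,G} → {A,G,T} (+1)
site 5, node CF: C={T} ∪ F={A} → {A,T} (+1)
site 5, node CFJ: CF={A,T} ∩ J={T} → {T} (+0)
site 5, node BCDFJN: BDN={A,G,T} ∩ CFJ={T} → {T} (+0)
per-site changes: [3, 2, 3, 3, 4, 3]; total = 18

3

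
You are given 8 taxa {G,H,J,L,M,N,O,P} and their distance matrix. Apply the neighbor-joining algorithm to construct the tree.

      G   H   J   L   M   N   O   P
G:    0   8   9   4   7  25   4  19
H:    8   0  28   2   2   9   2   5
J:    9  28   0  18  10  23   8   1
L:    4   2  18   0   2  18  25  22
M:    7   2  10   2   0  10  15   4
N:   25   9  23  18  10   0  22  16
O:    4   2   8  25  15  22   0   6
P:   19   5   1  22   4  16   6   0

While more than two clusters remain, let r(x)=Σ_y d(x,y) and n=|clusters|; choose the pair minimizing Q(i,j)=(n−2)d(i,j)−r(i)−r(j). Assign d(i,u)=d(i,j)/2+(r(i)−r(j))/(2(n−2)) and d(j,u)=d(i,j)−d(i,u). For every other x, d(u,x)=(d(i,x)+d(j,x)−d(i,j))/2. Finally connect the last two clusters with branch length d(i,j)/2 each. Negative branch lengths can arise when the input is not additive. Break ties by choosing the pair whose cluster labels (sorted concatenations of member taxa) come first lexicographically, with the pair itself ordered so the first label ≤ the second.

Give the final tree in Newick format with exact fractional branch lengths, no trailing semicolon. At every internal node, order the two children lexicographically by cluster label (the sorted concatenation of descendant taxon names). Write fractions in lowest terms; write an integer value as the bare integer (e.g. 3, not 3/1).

1. join J+P (d=1, Q=-164) ⇒ JP; edges |J|=5/2, |P|=-3/2
  updated: d(G,JP)=27/2, d(H,JP)=16, d(JP,L)=39/2, d(JP,M)=13/2, d(JP,N)=19, d(JP,O)=13/2
2. join JP+O (d=13/2, Q=-123) ⇒ JOP; edges |JP|=39/10, |O|=13/5
  updated: d(G,JOP)=11/2, d(H,JOP)=23/4, d(JOP,L)=19, d(JOP,M)=15/2, d(JOP,N)=69/4
3. join G+JOP (d=11/2, Q=-165/2) ⇒ GJOP; edges |G|=33/16, |JOP|=55/16
  updated: d(GJOP,H)=33/8, d(GJOP,L)=35/4, d(GJOP,M)=9/2, d(GJOP,N)=147/8
4. join H+N (d=9, Q=-91/2) ⇒ HN; edges |H|=-15/8, |N|=87/8
  updated: d(GJOP,HN)=27/4, d(HN,L)=11/2, d(HN,M)=3/2
5. join GJOP+HN (d=27/4, Q=-81/4) ⇒ GHJNOP; edges |GJOP|=79/16, |HN|=29/16
  updated: d(GHJNOP,L)=15/4, d(GHJNOP,M)=-3/8
6. join GHJNOP+L (d=15/4, Q=-43/8) ⇒ GHJLNOP; edges |GHJNOP|=11/16, |L|=49/16
  updated: d(GHJLNOP,M)=-17/16
7. join GHJLNOP+M (d=-17/16) ⇒ GHJLMNOP; edges |GHJLNOP|=-17/32, |M|=-17/32
final tree: ((((G:33/16,((J:5/2,P:-3/2):39/10,O:13/5):55/16):79/16,(H:-15/8,N:87/8):29/16):11/16,L:49/16):-17/32,M:-17/32)
total length: 503/16

((((G:33/16,((J:5/2,P:-3/2):39/10,O:13/5):55/16):79/16,(H:-15/8,N:87/8):29/16):11/16,L:49/16):-17/32,M:-17/32)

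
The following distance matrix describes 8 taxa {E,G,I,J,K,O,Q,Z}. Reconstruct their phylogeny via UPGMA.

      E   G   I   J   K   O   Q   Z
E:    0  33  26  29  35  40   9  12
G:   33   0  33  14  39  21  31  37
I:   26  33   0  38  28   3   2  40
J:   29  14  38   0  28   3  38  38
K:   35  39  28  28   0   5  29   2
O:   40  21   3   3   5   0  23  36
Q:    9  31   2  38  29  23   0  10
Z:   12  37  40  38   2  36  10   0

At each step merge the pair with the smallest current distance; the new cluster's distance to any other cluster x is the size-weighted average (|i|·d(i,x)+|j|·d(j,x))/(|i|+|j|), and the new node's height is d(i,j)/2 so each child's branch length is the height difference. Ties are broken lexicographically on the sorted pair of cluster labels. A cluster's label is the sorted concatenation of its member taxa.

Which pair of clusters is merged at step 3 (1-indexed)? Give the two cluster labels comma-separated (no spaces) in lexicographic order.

J,O

step 1: merge (I,Q) at d=2; branch lengths I→1, Q→1; new cluster IQ
  updated: d(E,IQ)=35/2, d(G,IQ)=32, d(IQ,J)=38, d(IQ,K)=57/2, d(IQ,O)=13, d(IQ,Z)=25
step 2: merge (K,Z) at d=2; branch lengths K→1, Z→1; new cluster KZ
  updated: d(E,KZ)=47/2, d(G,KZ)=38, d(IQ,KZ)=107/4, d(J,KZ)=33, d(KZ,O)=41/2
step 3: merge (J,O) at d=3; branch lengths J→3/2, O→3/2; new cluster JO
  updated: d(E,JO)=69/2, d(G,JO)=35/2, d(IQ,JO)=51/2, d(JO,KZ)=107/4
step 4: merge (E,IQ) at d=35/2; branch lengths E→35/4, IQ→31/4; new cluster EIQ
  updated: d(EIQ,G)=97/3, d(EIQ,JO)=57/2, d(EIQ,KZ)=77/3
step 5: merge (G,JO) at d=35/2; branch lengths G→35/4, JO→29/4; new cluster GJO
  updated: d(EIQ,GJO)=268/9, d(GJO,KZ)=61/2
step 6: merge (EIQ,KZ) at d=77/3; branch lengths EIQ→49/12, KZ→71/6; new cluster EIKQZ
  updated: d(EIKQZ,GJO)=451/15
step 7: merge (EIKQZ,GJO) at d=451/15; branch lengths EIKQZ→11/5, GJO→377/60; new cluster EGIJKOQZ
final tree: (((E:35/4,(I:1,Q:1):31/4):49/12,(K:1,Z:1):71/6):11/5,(G:35/4,(J:3/2,O:3/2):29/4):377/60)
total length: 639/10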